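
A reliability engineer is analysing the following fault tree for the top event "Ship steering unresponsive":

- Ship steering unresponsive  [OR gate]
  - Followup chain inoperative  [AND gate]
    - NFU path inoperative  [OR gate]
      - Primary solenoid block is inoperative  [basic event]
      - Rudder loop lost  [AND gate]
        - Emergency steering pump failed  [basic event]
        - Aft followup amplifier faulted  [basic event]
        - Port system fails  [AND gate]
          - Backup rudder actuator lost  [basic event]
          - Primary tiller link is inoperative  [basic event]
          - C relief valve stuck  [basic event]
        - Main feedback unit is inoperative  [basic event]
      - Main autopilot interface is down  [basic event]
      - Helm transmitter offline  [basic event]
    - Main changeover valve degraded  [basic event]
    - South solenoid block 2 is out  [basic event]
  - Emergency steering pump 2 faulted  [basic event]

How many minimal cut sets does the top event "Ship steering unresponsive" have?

Port system fails [AND]: one cut set from each child combined → 1 × 1 × 1 = 1 cut set(s).
Rudder loop lost [AND]: one cut set from each child combined → 1 × 1 × 1 × 1 = 1 cut set(s).
NFU path inoperative [OR]: union of children's cut sets → 4 cut set(s).
Followup chain inoperative [AND]: one cut set from each child combined → 4 × 1 × 1 = 4 cut set(s).
Ship steering unresponsive [OR]: union of children's cut sets → 5 cut set(s).
Minimal cut sets: {Main changeover valve degraded, Primary solenoid block is inoperative, South solenoid block 2 is out}; {Aft followup amplifier faulted, Backup rudder actuator lost, C relief valve stuck, Emergency steering pump failed, Main changeover valve degraded, Main feedback unit is inoperative, Primary tiller link is inoperative, South solenoid block 2 is out}; {Main autopilot interface is down, Main changeover valve degraded, South solenoid block 2 is out}; {Helm transmitter offline, Main changeover valve degraded, South solenoid block 2 is out}; {Emergency steering pump 2 faulted}.

5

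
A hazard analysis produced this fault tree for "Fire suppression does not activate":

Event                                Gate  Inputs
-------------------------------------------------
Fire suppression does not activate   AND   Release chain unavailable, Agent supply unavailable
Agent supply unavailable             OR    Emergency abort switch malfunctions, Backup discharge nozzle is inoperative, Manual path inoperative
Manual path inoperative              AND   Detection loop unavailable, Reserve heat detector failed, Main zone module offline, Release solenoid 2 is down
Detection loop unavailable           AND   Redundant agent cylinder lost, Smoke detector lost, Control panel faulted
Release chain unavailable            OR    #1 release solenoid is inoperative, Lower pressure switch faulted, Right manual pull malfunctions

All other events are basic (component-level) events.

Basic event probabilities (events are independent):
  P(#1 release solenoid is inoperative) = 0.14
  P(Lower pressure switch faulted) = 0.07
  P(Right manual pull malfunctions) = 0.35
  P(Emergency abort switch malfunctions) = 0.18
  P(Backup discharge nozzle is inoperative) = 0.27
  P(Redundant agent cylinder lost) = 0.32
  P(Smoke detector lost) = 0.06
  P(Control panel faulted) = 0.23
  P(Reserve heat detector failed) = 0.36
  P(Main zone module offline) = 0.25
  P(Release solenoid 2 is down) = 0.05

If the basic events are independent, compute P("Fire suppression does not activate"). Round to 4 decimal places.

0.1927

P(Release chain unavailable) [OR] = 1 − (1−0.14) × (1−0.07) × (1−0.35) = 0.480130
P(Detection loop unavailable) [AND] = 0.32 × 0.06 × 0.23 = 0.004416
P(Manual path inoperative) [AND] = 0.004416 × 0.36 × 0.25 × 0.05 = 0.000020
P(Agent supply unavailable) [OR] = 1 − (1−0.18) × (1−0.27) × (1−0.000020) = 0.401412
P(Fire suppression does not activate) [AND] = 0.480130 × 0.401412 = 0.192730
Rounded to 4 decimal places: P(Fire suppression does not activate) ≈ 0.1927.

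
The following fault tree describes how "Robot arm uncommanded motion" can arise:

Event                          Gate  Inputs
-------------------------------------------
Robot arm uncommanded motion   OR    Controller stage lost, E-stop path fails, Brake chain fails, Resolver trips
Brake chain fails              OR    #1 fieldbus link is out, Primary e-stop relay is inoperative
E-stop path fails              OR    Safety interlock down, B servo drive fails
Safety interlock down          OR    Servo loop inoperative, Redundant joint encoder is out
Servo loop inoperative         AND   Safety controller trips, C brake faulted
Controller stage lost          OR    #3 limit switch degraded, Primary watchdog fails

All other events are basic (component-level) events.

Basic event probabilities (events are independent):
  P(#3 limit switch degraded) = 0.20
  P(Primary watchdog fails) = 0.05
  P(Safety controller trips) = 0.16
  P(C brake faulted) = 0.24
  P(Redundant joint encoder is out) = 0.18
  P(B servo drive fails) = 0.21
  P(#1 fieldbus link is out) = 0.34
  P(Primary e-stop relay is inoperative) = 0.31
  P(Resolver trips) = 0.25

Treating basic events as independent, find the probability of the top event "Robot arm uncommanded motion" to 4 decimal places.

0.8383

P(Controller stage lost) [OR] = 1 − (1−0.20) × (1−0.05) = 0.240000
P(Servo loop inoperative) [AND] = 0.16 × 0.24 = 0.038400
P(Safety interlock down) [OR] = 1 − (1−0.038400) × (1−0.18) = 0.211488
P(E-stop path fails) [OR] = 1 − (1−0.211488) × (1−0.21) = 0.377076
P(Brake chain fails) [OR] = 1 − (1−0.34) × (1−0.31) = 0.544600
P(Robot arm uncommanded motion) [OR] = 1 − (1−0.240000) × (1−0.377076) × (1−0.544600) × (1−0.25) = 0.838303
Rounded to 4 decimal places: P(Robot arm uncommanded motion) ≈ 0.8383.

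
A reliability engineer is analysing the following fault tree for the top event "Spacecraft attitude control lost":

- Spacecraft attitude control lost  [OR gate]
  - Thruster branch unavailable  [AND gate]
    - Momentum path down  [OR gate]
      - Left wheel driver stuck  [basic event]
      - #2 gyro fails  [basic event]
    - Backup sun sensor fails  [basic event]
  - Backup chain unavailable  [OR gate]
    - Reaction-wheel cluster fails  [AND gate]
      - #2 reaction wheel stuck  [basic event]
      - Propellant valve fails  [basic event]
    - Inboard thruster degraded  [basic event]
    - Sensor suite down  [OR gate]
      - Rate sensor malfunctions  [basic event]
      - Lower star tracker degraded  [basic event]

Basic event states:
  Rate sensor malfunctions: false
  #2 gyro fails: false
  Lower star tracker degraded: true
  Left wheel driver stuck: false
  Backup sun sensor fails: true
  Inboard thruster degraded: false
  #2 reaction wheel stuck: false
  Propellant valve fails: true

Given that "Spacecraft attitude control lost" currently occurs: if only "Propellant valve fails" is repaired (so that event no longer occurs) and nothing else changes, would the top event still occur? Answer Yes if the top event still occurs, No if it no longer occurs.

Yes

Counterfactual: set "Propellant valve fails" to not occurred.
Momentum path down [OR]: Left wheel driver stuck=not, #2 gyro fails=not → no input occurs → does not occur.
Thruster branch unavailable [AND]: Momentum path down=not, Backup sun sensor fails=occurs → not all inputs occur → does not occur.
Reaction-wheel cluster fails [AND]: #2 reaction wheel stuck=not, Propellant valve fails=not → not all inputs occur → does not occur.
Sensor suite down [OR]: Rate sensor malfunctions=not, Lower star tracker degraded=occurs → at least one input occurs → occurs.
Backup chain unavailable [OR]: Reaction-wheel cluster fails=not, Inboard thruster degraded=not, Sensor suite down=occurs → at least one input occurs → occurs.
Spacecraft attitude control lost [OR]: Thruster branch unavailable=not, Backup chain unavailable=occurs → at least one input occurs → occurs.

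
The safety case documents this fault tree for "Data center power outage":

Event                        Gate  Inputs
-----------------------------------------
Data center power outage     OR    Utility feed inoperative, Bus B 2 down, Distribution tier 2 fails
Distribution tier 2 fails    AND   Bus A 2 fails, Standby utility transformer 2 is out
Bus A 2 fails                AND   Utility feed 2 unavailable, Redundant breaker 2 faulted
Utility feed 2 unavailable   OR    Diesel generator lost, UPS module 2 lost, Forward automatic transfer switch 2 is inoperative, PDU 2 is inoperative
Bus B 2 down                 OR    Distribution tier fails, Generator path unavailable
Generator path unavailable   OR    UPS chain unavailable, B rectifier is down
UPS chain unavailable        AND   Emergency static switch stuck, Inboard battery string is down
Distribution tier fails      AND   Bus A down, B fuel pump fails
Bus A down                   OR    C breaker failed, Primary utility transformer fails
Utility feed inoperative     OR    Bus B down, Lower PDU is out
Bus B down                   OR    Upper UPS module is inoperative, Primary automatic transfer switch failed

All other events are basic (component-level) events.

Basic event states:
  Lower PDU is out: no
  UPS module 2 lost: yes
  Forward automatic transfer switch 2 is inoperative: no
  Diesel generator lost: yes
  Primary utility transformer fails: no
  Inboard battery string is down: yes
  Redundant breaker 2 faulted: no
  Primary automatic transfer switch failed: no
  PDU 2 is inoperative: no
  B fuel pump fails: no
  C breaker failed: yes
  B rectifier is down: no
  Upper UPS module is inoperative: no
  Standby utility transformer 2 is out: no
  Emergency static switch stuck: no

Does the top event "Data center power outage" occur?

Bus B down [OR]: Upper UPS module is inoperative=not, Primary automatic transfer switch failed=not → no input occurs → does not occur.
Utility feed inoperative [OR]: Bus B down=not, Lower PDU is out=not → no input occurs → does not occur.
Bus A down [OR]: C breaker failed=occurs, Primary utility transformer fails=not → at least one input occurs → occurs.
Distribution tier fails [AND]: Bus A down=occurs, B fuel pump fails=not → not all inputs occur → does not occur.
UPS chain unavailable [AND]: Emergency static switch stuck=not, Inboard battery string is down=occurs → not all inputs occur → does not occur.
Generator path unavailable [OR]: UPS chain unavailable=not, B rectifier is down=not → no input occurs → does not occur.
Bus B 2 down [OR]: Distribution tier fails=not, Generator path unavailable=not → no input occurs → does not occur.
Utility feed 2 unavailable [OR]: Diesel generator lost=occurs, UPS module 2 lost=occurs, Forward automatic transfer switch 2 is inoperative=not, PDU 2 is inoperative=not → at least one input occurs → occurs.
Bus A 2 fails [AND]: Utility feed 2 unavailable=occurs, Redundant breaker 2 faulted=not → not all inputs occur → does not occur.
Distribution tier 2 fails [AND]: Bus A 2 fails=not, Standby utility transformer 2 is out=not → not all inputs occur → does not occur.
Data center power outage [OR]: Utility feed inoperative=not, Bus B 2 down=not, Distribution tier 2 fails=not → no input occurs → does not occur.

No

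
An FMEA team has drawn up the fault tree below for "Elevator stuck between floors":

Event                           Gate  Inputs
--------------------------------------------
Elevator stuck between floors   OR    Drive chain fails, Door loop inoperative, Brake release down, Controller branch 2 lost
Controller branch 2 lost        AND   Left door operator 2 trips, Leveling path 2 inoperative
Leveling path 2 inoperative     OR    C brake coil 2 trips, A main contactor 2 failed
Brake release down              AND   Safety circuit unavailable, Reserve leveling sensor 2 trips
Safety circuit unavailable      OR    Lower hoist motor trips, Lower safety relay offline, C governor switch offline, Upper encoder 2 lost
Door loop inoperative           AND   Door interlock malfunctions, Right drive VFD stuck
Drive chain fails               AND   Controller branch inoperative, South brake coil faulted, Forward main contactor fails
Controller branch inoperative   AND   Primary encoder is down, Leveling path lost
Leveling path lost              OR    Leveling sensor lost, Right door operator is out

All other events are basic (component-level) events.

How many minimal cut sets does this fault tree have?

Leveling path lost [OR]: union of children's cut sets → 2 cut set(s).
Controller branch inoperative [AND]: one cut set from each child combined → 1 × 2 = 2 cut set(s).
Drive chain fails [AND]: one cut set from each child combined → 2 × 1 × 1 = 2 cut set(s).
Door loop inoperative [AND]: one cut set from each child combined → 1 × 1 = 1 cut set(s).
Safety circuit unavailable [OR]: union of children's cut sets → 4 cut set(s).
Brake release down [AND]: one cut set from each child combined → 4 × 1 = 4 cut set(s).
Leveling path 2 inoperative [OR]: union of children's cut sets → 2 cut set(s).
Controller branch 2 lost [AND]: one cut set from each child combined → 1 × 2 = 2 cut set(s).
Elevator stuck between floors [OR]: union of children's cut sets → 9 cut set(s).
Minimal cut sets: {Forward main contactor fails, Leveling sensor lost, Primary encoder is down, South brake coil faulted}; {Forward main contactor fails, Primary encoder is down, Right door operator is out, South brake coil faulted}; {Door interlock malfunctions, Right drive VFD stuck}; {Lower hoist motor trips, Reserve leveling sensor 2 trips}; {Lower safety relay offline, Reserve leveling sensor 2 trips}; {C governor switch offline, Reserve leveling sensor 2 trips}; {Reserve leveling sensor 2 trips, Upper encoder 2 lost}; {C brake coil 2 trips, Left door operator 2 trips}; {A main contactor 2 failed, Left door operator 2 trips}.

9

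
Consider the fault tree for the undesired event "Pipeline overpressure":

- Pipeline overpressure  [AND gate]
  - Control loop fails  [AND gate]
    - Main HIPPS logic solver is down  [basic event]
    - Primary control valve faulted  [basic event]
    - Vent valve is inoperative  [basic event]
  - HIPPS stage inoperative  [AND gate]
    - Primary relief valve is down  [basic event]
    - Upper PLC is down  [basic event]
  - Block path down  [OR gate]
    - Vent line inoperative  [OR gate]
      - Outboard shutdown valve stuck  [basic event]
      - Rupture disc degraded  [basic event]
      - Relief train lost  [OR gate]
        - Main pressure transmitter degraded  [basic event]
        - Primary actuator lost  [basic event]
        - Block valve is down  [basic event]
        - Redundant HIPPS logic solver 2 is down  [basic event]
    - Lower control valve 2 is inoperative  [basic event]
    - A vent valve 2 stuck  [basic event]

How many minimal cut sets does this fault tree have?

8

Control loop fails [AND]: one cut set from each child combined → 1 × 1 × 1 = 1 cut set(s).
HIPPS stage inoperative [AND]: one cut set from each child combined → 1 × 1 = 1 cut set(s).
Relief train lost [OR]: union of children's cut sets → 4 cut set(s).
Vent line inoperative [OR]: union of children's cut sets → 6 cut set(s).
Block path down [OR]: union of children's cut sets → 8 cut set(s).
Pipeline overpressure [AND]: one cut set from each child combined → 1 × 1 × 8 = 8 cut set(s).
Minimal cut sets: {Main HIPPS logic solver is down, Outboard shutdown valve stuck, Primary control valve faulted, Primary relief valve is down, Upper PLC is down, Vent valve is inoperative}; {Main HIPPS logic solver is down, Primary control valve faulted, Primary relief valve is down, Rupture disc degraded, Upper PLC is down, Vent valve is inoperative}; {Main HIPPS logic solver is down, Main pressure transmitter degraded, Primary control valve faulted, Primary relief valve is down, Upper PLC is down, Vent valve is inoperative}; {Main HIPPS logic solver is down, Primary actuator lost, Primary control valve faulted, Primary relief valve is down, Upper PLC is down, Vent valve is inoperative}; {Block valve is down, Main HIPPS logic solver is down, Primary control valve faulted, Primary relief valve is down, Upper PLC is down, Vent valve is inoperative}; {Main HIPPS logic solver is down, Primary control valve faulted, Primary relief valve is down, Redundant HIPPS logic solver 2 is down, Upper PLC is down, Vent valve is inoperative}; {Lower control valve 2 is inoperative, Main HIPPS logic solver is down, Primary control valve faulted, Primary relief valve is down, Upper PLC is down, Vent valve is inoperative}; {A vent valve 2 stuck, Main HIPPS logic solver is down, Primary control valve faulted, Primary relief valve is down, Upper PLC is down, Vent valve is inoperative}.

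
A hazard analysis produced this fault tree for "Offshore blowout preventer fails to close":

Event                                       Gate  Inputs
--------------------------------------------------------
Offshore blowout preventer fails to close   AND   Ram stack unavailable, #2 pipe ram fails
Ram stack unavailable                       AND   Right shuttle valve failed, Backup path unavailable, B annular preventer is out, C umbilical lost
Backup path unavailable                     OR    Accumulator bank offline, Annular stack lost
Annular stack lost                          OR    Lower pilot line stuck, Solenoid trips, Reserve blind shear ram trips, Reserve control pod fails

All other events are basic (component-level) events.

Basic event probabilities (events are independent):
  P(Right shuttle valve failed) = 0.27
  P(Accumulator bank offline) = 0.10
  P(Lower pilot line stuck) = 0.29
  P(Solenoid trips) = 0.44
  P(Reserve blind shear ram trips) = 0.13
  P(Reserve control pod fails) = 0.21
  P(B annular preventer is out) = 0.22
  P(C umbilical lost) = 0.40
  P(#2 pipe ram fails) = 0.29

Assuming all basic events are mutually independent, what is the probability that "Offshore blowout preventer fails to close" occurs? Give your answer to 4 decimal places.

0.0052

P(Annular stack lost) [OR] = 1 − (1−0.29) × (1−0.44) × (1−0.13) × (1−0.21) = 0.726730
P(Backup path unavailable) [OR] = 1 − (1−0.10) × (1−0.726730) = 0.754057
P(Ram stack unavailable) [AND] = 0.27 × 0.754057 × 0.22 × 0.40 = 0.017916
P(Offshore blowout preventer fails to close) [AND] = 0.017916 × 0.29 = 0.005196
Rounded to 4 decimal places: P(Offshore blowout preventer fails to close) ≈ 0.0052.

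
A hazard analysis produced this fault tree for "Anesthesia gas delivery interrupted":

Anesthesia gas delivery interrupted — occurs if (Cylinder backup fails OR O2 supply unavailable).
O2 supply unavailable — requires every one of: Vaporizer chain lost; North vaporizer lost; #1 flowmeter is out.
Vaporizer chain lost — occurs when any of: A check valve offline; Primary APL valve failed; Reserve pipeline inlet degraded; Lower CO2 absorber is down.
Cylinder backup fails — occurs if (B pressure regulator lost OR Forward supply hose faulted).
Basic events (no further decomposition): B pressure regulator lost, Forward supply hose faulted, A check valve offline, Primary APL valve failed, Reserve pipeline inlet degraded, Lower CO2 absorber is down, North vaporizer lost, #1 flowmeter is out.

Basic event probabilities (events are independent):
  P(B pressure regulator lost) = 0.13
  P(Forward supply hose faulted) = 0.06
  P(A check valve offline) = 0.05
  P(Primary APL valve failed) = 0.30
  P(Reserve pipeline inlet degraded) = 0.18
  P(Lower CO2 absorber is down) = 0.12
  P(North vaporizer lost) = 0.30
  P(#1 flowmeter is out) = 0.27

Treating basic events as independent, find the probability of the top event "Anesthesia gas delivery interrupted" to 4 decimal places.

0.2167

P(Cylinder backup fails) [OR] = 1 − (1−0.13) × (1−0.06) = 0.182200
P(Vaporizer chain lost) [OR] = 1 − (1−0.05) × (1−0.30) × (1−0.18) × (1−0.12) = 0.520136
P(O2 supply unavailable) [AND] = 0.520136 × 0.30 × 0.27 = 0.042131
P(Anesthesia gas delivery interrupted) [OR] = 1 − (1−0.182200) × (1−0.042131) = 0.216655
Rounded to 4 decimal places: P(Anesthesia gas delivery interrupted) ≈ 0.2167.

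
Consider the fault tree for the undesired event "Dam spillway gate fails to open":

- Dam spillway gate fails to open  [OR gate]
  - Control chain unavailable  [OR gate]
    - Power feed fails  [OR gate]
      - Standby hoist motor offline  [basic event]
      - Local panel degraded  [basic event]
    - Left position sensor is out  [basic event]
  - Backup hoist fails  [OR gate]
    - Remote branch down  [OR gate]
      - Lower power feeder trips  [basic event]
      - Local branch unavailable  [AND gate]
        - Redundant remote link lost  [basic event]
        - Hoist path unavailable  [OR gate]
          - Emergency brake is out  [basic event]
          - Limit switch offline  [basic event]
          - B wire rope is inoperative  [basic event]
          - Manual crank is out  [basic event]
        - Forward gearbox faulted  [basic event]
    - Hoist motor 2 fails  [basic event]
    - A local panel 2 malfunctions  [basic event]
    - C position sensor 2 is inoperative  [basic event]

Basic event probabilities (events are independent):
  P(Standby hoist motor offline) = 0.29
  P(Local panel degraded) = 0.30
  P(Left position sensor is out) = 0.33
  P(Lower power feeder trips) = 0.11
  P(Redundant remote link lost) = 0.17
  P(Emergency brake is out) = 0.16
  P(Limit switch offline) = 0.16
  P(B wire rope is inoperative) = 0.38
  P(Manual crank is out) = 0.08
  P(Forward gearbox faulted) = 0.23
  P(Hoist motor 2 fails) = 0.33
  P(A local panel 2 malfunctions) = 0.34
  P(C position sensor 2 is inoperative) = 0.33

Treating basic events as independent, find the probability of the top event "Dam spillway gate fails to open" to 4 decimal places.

P(Power feed fails) [OR] = 1 − (1−0.29) × (1−0.30) = 0.503000
P(Control chain unavailable) [OR] = 1 − (1−0.503000) × (1−0.33) = 0.667010
P(Hoist path unavailable) [OR] = 1 − (1−0.16) × (1−0.16) × (1−0.38) × (1−0.08) = 0.597526
P(Local branch unavailable) [AND] = 0.17 × 0.597526 × 0.23 = 0.023363
P(Remote branch down) [OR] = 1 − (1−0.11) × (1−0.023363) = 0.130793
P(Backup hoist fails) [OR] = 1 − (1−0.130793) × (1−0.33) × (1−0.34) × (1−0.33) = 0.742477
P(Dam spillway gate fails to open) [OR] = 1 − (1−0.667010) × (1−0.742477) = 0.914247
Rounded to 4 decimal places: P(Dam spillway gate fails to open) ≈ 0.9142.

0.9142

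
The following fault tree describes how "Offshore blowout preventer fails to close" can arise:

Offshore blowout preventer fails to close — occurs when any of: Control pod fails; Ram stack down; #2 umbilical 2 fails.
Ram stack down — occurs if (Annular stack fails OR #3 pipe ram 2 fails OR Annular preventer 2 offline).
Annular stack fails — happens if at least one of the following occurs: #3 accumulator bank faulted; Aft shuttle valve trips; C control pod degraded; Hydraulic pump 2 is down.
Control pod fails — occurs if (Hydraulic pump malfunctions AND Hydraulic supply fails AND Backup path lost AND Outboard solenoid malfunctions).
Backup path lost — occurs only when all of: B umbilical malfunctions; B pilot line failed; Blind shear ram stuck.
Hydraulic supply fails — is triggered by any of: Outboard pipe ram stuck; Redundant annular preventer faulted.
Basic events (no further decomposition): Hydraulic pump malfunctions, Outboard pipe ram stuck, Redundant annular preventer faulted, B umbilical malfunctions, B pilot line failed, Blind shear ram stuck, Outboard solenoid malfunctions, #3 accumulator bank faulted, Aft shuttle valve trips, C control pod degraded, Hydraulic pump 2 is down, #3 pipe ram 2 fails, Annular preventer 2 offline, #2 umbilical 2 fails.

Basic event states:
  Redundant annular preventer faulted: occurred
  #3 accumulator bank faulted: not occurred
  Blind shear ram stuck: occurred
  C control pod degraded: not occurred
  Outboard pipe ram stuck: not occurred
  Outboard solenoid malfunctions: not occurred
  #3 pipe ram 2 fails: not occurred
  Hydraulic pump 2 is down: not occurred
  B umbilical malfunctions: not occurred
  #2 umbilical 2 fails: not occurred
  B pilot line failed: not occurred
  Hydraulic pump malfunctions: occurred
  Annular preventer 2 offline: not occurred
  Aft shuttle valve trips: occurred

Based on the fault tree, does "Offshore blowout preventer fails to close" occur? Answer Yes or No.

Hydraulic supply fails [OR]: Outboard pipe ram stuck=not, Redundant annular preventer faulted=occurs → at least one input occurs → occurs.
Backup path lost [AND]: B umbilical malfunctions=not, B pilot line failed=not, Blind shear ram stuck=occurs → not all inputs occur → does not occur.
Control pod fails [AND]: Hydraulic pump malfunctions=occurs, Hydraulic supply fails=occurs, Backup path lost=not, Outboard solenoid malfunctions=not → not all inputs occur → does not occur.
Annular stack fails [OR]: #3 accumulator bank faulted=not, Aft shuttle valve trips=occurs, C control pod degraded=not, Hydraulic pump 2 is down=not → at least one input occurs → occurs.
Ram stack down [OR]: Annular stack fails=occurs, #3 pipe ram 2 fails=not, Annular preventer 2 offline=not → at least one input occurs → occurs.
Offshore blowout preventer fails to close [OR]: Control pod fails=not, Ram stack down=occurs, #2 umbilical 2 fails=not → at least one input occurs → occurs.

Yes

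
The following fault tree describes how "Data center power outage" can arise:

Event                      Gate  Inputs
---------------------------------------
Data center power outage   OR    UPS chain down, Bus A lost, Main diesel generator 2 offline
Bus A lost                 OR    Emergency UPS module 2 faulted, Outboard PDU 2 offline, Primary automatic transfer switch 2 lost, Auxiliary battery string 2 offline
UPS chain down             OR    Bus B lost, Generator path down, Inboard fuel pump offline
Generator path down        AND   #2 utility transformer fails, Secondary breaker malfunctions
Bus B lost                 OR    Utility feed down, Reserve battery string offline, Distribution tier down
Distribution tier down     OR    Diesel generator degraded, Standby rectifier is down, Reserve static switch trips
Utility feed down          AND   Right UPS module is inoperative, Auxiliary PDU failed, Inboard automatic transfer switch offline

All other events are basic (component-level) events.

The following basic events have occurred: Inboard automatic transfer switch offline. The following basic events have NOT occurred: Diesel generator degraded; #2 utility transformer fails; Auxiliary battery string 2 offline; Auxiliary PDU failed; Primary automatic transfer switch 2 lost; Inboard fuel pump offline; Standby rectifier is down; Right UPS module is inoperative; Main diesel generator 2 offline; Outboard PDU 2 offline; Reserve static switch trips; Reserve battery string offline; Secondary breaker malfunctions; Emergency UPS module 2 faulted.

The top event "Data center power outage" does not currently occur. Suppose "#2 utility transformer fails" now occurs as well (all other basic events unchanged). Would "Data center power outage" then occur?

No

Counterfactual: set "#2 utility transformer fails" to occurred.
Utility feed down [AND]: Right UPS module is inoperative=not, Auxiliary PDU failed=not, Inboard automatic transfer switch offline=occurs → not all inputs occur → does not occur.
Distribution tier down [OR]: Diesel generator degraded=not, Standby rectifier is down=not, Reserve static switch trips=not → no input occurs → does not occur.
Bus B lost [OR]: Utility feed down=not, Reserve battery string offline=not, Distribution tier down=not → no input occurs → does not occur.
Generator path down [AND]: #2 utility transformer fails=occurs, Secondary breaker malfunctions=not → not all inputs occur → does not occur.
UPS chain down [OR]: Bus B lost=not, Generator path down=not, Inboard fuel pump offline=not → no input occurs → does not occur.
Bus A lost [OR]: Emergency UPS module 2 faulted=not, Outboard PDU 2 offline=not, Primary automatic transfer switch 2 lost=not, Auxiliary battery string 2 offline=not → no input occurs → does not occur.
Data center power outage [OR]: UPS chain down=not, Bus A lost=not, Main diesel generator 2 offline=not → no input occurs → does not occur.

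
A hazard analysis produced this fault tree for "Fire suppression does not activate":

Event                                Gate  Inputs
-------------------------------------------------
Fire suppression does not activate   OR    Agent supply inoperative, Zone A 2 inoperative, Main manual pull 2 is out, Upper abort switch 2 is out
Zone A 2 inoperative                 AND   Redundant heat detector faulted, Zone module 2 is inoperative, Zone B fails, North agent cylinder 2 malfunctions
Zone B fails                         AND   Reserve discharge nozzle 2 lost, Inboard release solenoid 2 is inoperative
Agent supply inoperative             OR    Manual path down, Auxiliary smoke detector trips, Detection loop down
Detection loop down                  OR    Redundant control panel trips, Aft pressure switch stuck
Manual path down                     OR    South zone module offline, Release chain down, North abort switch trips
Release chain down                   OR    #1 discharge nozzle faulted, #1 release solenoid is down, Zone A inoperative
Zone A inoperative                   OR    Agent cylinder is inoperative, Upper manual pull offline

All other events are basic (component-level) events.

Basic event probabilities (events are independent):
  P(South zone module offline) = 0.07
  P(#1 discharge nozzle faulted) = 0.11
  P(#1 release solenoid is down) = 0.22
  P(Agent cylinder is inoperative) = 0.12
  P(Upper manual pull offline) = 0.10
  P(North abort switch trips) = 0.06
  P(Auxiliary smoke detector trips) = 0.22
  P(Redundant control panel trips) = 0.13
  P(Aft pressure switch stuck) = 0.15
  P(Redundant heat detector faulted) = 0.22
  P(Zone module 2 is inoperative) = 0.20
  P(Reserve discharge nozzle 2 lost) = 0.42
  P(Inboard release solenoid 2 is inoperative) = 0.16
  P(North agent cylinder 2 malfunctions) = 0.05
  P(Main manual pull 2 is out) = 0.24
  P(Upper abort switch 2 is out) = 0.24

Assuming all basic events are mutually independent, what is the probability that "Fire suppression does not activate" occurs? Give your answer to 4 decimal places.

0.8399

P(Zone A inoperative) [OR] = 1 − (1−0.12) × (1−0.10) = 0.208000
P(Release chain down) [OR] = 1 − (1−0.11) × (1−0.22) × (1−0.208000) = 0.450194
P(Manual path down) [OR] = 1 − (1−0.07) × (1−0.450194) × (1−0.06) = 0.519360
P(Detection loop down) [OR] = 1 − (1−0.13) × (1−0.15) = 0.260500
P(Agent supply inoperative) [OR] = 1 − (1−0.519360) × (1−0.22) × (1−0.260500) = 0.722762
P(Zone B fails) [AND] = 0.42 × 0.16 = 0.067200
P(Zone A 2 inoperative) [AND] = 0.22 × 0.20 × 0.067200 × 0.05 = 0.000148
P(Fire suppression does not activate) [OR] = 1 − (1−0.722762) × (1−0.000148) × (1−0.24) × (1−0.24) = 0.839891
Rounded to 4 decimal places: P(Fire suppression does not activate) ≈ 0.8399.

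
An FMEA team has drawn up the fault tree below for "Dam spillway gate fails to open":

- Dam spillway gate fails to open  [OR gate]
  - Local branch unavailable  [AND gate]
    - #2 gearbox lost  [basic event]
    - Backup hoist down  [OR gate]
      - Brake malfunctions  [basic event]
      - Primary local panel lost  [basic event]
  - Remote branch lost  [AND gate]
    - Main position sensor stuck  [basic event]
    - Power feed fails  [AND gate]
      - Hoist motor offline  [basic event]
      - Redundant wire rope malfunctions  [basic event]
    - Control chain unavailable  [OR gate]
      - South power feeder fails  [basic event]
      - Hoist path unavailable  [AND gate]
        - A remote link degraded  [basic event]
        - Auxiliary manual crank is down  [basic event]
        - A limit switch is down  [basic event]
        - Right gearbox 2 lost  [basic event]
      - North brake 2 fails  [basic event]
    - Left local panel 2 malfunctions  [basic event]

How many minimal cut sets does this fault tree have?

5

Backup hoist down [OR]: union of children's cut sets → 2 cut set(s).
Local branch unavailable [AND]: one cut set from each child combined → 1 × 2 = 2 cut set(s).
Power feed fails [AND]: one cut set from each child combined → 1 × 1 = 1 cut set(s).
Hoist path unavailable [AND]: one cut set from each child combined → 1 × 1 × 1 × 1 = 1 cut set(s).
Control chain unavailable [OR]: union of children's cut sets → 3 cut set(s).
Remote branch lost [AND]: one cut set from each child combined → 1 × 1 × 3 × 1 = 3 cut set(s).
Dam spillway gate fails to open [OR]: union of children's cut sets → 5 cut set(s).
Minimal cut sets: {#2 gearbox lost, Brake malfunctions}; {#2 gearbox lost, Primary local panel lost}; {Hoist motor offline, Left local panel 2 malfunctions, Main position sensor stuck, Redundant wire rope malfunctions, South power feeder fails}; {A limit switch is down, A remote link degraded, Auxiliary manual crank is down, Hoist motor offline, Left local panel 2 malfunctions, Main position sensor stuck, Redundant wire rope malfunctions, Right gearbox 2 lost}; {Hoist motor offline, Left local panel 2 malfunctions, Main position sensor stuck, North brake 2 fails, Redundant wire rope malfunctions}.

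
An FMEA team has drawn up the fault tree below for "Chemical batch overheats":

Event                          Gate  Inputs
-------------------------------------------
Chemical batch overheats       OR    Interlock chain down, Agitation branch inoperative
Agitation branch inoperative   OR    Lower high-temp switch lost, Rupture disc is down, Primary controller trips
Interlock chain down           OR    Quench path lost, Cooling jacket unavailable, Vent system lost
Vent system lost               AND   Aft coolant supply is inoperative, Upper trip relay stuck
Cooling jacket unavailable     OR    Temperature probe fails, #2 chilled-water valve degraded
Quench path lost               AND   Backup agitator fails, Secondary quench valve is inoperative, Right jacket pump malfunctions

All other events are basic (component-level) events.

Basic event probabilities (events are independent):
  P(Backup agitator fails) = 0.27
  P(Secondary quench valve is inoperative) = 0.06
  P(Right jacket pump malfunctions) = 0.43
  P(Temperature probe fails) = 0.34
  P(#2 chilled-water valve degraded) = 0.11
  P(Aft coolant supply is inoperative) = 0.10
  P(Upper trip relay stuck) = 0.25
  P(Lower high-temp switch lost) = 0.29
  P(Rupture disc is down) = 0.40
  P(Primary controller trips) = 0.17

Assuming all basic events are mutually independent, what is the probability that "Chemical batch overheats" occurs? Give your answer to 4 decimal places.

0.7989

P(Quench path lost) [AND] = 0.27 × 0.06 × 0.43 = 0.006966
P(Cooling jacket unavailable) [OR] = 1 − (1−0.34) × (1−0.11) = 0.412600
P(Vent system lost) [AND] = 0.10 × 0.25 = 0.025000
P(Interlock chain down) [OR] = 1 − (1−0.006966) × (1−0.412600) × (1−0.025000) = 0.431275
P(Agitation branch inoperative) [OR] = 1 − (1−0.29) × (1−0.40) × (1−0.17) = 0.646420
P(Chemical batch overheats) [OR] = 1 − (1−0.431275) × (1−0.646420) = 0.798910
Rounded to 4 decimal places: P(Chemical batch overheats) ≈ 0.7989.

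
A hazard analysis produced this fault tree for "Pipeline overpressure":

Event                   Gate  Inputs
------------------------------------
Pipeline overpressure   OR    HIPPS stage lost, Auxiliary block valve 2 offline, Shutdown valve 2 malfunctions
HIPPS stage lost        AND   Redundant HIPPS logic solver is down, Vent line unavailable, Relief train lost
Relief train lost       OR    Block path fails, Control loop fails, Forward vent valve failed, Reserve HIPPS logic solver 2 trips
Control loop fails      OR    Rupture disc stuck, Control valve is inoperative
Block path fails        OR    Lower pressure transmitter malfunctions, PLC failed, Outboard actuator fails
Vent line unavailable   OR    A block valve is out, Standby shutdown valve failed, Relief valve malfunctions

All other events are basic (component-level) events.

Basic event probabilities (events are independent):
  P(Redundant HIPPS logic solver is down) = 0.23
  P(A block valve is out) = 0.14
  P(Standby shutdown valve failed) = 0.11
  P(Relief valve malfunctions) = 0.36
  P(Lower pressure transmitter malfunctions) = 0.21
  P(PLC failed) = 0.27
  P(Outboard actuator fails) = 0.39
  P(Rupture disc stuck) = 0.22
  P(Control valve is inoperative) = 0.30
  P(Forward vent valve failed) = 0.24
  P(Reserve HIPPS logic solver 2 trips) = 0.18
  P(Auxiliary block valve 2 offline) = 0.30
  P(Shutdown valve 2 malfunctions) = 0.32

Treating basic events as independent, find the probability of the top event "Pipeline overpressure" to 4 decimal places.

0.5732

P(Vent line unavailable) [OR] = 1 − (1−0.14) × (1−0.11) × (1−0.36) = 0.510144
P(Block path fails) [OR] = 1 − (1−0.21) × (1−0.27) × (1−0.39) = 0.648213
P(Control loop fails) [OR] = 1 − (1−0.22) × (1−0.30) = 0.454000
P(Relief train lost) [OR] = 1 − (1−0.648213) × (1−0.454000) × (1−0.24) × (1−0.18) = 0.880298
P(HIPPS stage lost) [AND] = 0.23 × 0.510144 × 0.880298 = 0.103288
P(Pipeline overpressure) [OR] = 1 − (1−0.103288) × (1−0.30) × (1−0.32) = 0.573165
Rounded to 4 decimal places: P(Pipeline overpressure) ≈ 0.5732.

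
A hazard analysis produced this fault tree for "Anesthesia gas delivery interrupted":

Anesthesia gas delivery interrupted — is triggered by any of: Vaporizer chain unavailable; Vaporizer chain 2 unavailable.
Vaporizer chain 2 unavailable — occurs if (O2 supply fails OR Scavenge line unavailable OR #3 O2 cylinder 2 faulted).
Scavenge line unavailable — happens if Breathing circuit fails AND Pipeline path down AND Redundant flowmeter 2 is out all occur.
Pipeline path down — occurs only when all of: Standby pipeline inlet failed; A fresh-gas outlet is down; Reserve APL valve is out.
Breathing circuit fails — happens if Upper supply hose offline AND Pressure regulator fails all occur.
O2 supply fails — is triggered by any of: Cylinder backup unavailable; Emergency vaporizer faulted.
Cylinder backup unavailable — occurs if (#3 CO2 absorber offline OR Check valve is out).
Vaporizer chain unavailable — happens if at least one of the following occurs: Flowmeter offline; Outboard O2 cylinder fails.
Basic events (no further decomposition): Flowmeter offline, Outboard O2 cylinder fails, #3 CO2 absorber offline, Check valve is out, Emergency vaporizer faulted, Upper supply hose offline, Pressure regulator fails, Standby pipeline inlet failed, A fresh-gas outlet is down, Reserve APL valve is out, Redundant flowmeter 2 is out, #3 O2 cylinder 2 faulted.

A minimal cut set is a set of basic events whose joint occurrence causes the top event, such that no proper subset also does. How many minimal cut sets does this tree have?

Vaporizer chain unavailable [OR]: union of children's cut sets → 2 cut set(s).
Cylinder backup unavailable [OR]: union of children's cut sets → 2 cut set(s).
O2 supply fails [OR]: union of children's cut sets → 3 cut set(s).
Breathing circuit fails [AND]: one cut set from each child combined → 1 × 1 = 1 cut set(s).
Pipeline path down [AND]: one cut set from each child combined → 1 × 1 × 1 = 1 cut set(s).
Scavenge line unavailable [AND]: one cut set from each child combined → 1 × 1 × 1 = 1 cut set(s).
Vaporizer chain 2 unavailable [OR]: union of children's cut sets → 5 cut set(s).
Anesthesia gas delivery interrupted [OR]: union of children's cut sets → 7 cut set(s).
Minimal cut sets: {Flowmeter offline}; {Outboard O2 cylinder fails}; {#3 CO2 absorber offline}; {Check valve is out}; {Emergency vaporizer faulted}; {A fresh-gas outlet is down, Pressure regulator fails, Redundant flowmeter 2 is out, Reserve APL valve is out, Standby pipeline inlet failed, Upper supply hose offline}; {#3 O2 cylinder 2 faulted}.

7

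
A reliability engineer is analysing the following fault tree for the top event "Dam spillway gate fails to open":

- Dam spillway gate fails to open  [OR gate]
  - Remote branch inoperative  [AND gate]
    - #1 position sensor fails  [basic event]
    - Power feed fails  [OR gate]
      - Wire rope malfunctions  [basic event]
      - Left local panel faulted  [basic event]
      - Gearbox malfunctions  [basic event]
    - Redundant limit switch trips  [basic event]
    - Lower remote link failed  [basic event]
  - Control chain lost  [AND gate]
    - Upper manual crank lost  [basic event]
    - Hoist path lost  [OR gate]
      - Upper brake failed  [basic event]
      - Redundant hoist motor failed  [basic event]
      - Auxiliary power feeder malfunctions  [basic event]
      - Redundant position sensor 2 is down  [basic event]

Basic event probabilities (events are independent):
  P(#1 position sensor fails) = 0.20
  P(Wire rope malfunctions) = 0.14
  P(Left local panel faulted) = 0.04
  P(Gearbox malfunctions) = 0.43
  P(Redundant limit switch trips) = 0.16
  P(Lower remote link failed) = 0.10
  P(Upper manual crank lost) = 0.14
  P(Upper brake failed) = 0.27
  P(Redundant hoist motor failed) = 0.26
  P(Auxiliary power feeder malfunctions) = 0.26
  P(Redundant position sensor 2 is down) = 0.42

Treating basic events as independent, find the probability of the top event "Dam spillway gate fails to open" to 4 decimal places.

P(Power feed fails) [OR] = 1 − (1−0.14) × (1−0.04) × (1−0.43) = 0.529408
P(Remote branch inoperative) [AND] = 0.20 × 0.529408 × 0.16 × 0.10 = 0.001694
P(Hoist path lost) [OR] = 1 − (1−0.27) × (1−0.26) × (1−0.26) × (1−0.42) = 0.768146
P(Control chain lost) [AND] = 0.14 × 0.768146 = 0.107540
P(Dam spillway gate fails to open) [OR] = 1 − (1−0.001694) × (1−0.107540) = 0.109052
Rounded to 4 decimal places: P(Dam spillway gate fails to open) ≈ 0.1091.

0.1091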